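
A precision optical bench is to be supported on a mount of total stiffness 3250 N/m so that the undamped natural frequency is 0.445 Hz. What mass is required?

416 kg

ω_n = 2πf_n = 2π × 0.445 = 2.796 rad/s.
m = k/ω_n² = 3250/2.796² = 3250/7.818 = 415.7 kg.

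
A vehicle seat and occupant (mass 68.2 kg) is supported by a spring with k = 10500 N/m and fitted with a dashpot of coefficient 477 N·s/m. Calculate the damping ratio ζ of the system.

ω_n = √(k/m) = √(10500/68.2) = 12.41 rad/s.
Critical damping c_c = 2√(k·m) = 2√(10500 × 68.2) = 1692 N·s/m, so ζ = c/c_c = 477/1692 = 0.2818.

0.282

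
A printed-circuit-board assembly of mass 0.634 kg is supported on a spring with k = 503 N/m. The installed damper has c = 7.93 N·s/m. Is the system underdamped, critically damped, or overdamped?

underdamped

c_c = 2√(k·m) = 35.72 N·s/m; ζ = c/c_c = 7.93/35.72 = 0.222.
Since ζ < 1 the system is underdamped.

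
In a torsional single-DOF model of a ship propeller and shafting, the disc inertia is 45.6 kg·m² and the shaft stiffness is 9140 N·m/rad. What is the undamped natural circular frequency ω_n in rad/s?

14.2 rad/s

ω_n = √(k_t/J) = √(9140/45.6) = √200.4 = 14.16 rad/s.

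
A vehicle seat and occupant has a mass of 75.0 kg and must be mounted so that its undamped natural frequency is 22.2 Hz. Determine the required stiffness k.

ω_n = 2πf_n = 2π × 22.2 = 139.5 rad/s.
k = m·ω_n² = 75.0 × 139.5² = 75.0 × 19460 = 1459000 N/m.

1460000 N/m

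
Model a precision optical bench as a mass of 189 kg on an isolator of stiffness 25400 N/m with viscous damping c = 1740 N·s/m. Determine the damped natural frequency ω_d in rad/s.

ω_n = √(k/m) = √(25400/189) = 11.59 rad/s.
Critical damping c_c = 2√(k·m) = 2√(25400 × 189) = 4382 N·s/m, so ζ = c/c_c = 1740/4382 = 0.3971.
ω_d = ω_n√(1 − ζ²) = 11.59 × √(1 − 0.158) = 10.64 rad/s.

10.6 rad/s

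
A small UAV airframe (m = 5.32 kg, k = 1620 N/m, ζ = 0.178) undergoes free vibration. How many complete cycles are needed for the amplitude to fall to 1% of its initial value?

5 cycles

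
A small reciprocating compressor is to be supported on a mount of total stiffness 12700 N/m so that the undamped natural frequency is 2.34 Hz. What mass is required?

ω_n = 2πf_n = 2π × 2.34 = 14.70 rad/s.
m = k/ω_n² = 12700/14.70² = 12700/216.2 = 58.75 kg.

58.8 kg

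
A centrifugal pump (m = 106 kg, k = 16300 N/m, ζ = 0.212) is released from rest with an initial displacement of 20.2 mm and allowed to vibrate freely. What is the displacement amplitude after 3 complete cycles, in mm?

Logarithmic decrement δ = 2πζ/√(1 − ζ²) = 2π × 0.2120/√(1 − 0.0449) = 1.363.
After n cycles, x_n/x₀ = e^(−nδ), so x_3 = 20.2 × e^(−3 × 1.363) = 20.2 × 0.01676 = 0.3385 mm.

0.338 mm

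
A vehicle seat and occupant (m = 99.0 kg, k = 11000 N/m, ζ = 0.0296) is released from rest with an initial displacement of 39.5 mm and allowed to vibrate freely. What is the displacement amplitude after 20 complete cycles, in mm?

0.956 mm

Logarithmic decrement δ = 2πζ/√(1 − ζ²) = 2π × 0.02960/√(1 − 0.000876) = 0.1861.
After n cycles, x_n/x₀ = e^(−nδ), so x_20 = 39.5 × e^(−20 × 0.1861) = 39.5 × 0.02420 = 0.9560 mm.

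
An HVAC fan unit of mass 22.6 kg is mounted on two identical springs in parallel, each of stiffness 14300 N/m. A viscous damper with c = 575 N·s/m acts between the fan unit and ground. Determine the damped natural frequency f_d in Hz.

Parallel springs add: k_eq = 2 × 14300 = 28600 N/m.
ω_n = √(k_eq/m) = √(28600/22.6) = 35.57 rad/s.
Critical damping c_c = 2√(k_eq·m) = 2√(28600 × 22.6) = 1608 N·s/m, so ζ = c/c_c = 575/1608 = 0.3576.
ω_d = ω_n√(1 − ζ²) = 35.57 × √(1 − 0.128) = 33.22 rad/s.
f_d = ω_d/(2π) = 5.287 Hz.

5.29 Hz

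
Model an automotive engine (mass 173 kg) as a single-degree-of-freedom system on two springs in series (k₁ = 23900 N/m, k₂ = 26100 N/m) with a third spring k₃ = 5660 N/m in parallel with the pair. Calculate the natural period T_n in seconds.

0.614 s

Series pair: k_s = k₁k₂/(k₁+k₂) = (23900)(26100)/(23900 + 26100) = 12480 N/m. In parallel with k₃: k_eq = 12480 + 5660 = 18140 N/m.
ω_n = √(k_eq/m) = √(18140/173) = √104.8 = 10.24 rad/s.
T_n = 2π/ω_n = 6.283/10.24 = 0.6137 s.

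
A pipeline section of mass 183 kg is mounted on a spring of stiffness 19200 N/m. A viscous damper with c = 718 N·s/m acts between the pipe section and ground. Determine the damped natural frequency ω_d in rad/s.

ω_n = √(k/m) = √(19200/183) = 10.24 rad/s.
Critical damping c_c = 2√(k·m) = 2√(19200 × 183) = 3749 N·s/m, so ζ = c/c_c = 718/3749 = 0.1915.
ω_d = ω_n√(1 − ζ²) = 10.24 × √(1 − 0.0367) = 10.05 rad/s.

10.1 rad/s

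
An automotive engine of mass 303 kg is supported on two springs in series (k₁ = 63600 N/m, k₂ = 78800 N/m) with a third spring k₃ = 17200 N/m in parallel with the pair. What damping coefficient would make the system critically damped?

7970 N·s/m

Series pair: k_s = k₁k₂/(k₁+k₂) = (63600)(78800)/(63600 + 78800) = 35190 N/m. In parallel with k₃: k_eq = 35190 + 17200 = 52390 N/m.
c_c = 2√(k_eq·m) = 2√(52390 × 303) = 2 × 3984 = 7969 N·s/m.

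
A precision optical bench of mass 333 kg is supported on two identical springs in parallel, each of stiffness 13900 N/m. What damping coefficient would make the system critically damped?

6090 N·s/m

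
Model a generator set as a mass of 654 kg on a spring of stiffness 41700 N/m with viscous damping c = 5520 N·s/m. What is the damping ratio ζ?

0.529

ω_n = √(k/m) = √(41700/654) = 7.985 rad/s.
Critical damping c_c = 2√(k·m) = 2√(41700 × 654) = 10440 N·s/m, so ζ = c/c_c = 5520/10440 = 0.5285.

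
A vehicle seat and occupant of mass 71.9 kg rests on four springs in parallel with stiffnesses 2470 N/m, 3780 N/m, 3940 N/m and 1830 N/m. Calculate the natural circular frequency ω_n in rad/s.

12.9 rad/s

Parallel springs add: k_eq = 2470 + 3780 + 3940 + 1830 = 12020 N/m.
ω_n = √(k_eq/m) = √(12020/71.9) = √167.2 = 12.93 rad/s.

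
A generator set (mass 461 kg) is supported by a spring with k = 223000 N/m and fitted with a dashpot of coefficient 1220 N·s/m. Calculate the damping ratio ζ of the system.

0.0602

ω_n = √(k/m) = √(223000/461) = 21.99 rad/s.
Critical damping c_c = 2√(k·m) = 2√(223000 × 461) = 20280 N·s/m, so ζ = c/c_c = 1220/20280 = 0.06016.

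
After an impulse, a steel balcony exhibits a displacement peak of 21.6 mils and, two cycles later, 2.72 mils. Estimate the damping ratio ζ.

0.163

Logarithmic decrement δ = (1/n)·ln(x₀/x_n) = (1/2)·ln(21.6/2.72) = (1/2)·ln(7.941) = 1.036.
ζ = δ/√(4π² + δ²) = 1.036/√(39.48 + 1.07) = 1.036/6.368 = 0.1627.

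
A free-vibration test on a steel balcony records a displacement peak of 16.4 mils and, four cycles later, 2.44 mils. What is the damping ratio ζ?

Logarithmic decrement δ = (1/n)·ln(x₀/x_n) = (1/4)·ln(16.4/2.44) = (1/4)·ln(6.721) = 0.4763.
ζ = δ/√(4π² + δ²) = 0.4763/√(39.48 + 0.227) = 0.4763/6.301 = 0.07559.

0.0756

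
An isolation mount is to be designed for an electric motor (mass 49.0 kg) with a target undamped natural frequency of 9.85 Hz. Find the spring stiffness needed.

188000 N/m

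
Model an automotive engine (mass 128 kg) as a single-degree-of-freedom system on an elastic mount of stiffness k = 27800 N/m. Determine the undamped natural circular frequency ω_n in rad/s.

14.7 rad/s

ω_n = √(k/m) = √(27800/128) = √217.2 = 14.74 rad/s.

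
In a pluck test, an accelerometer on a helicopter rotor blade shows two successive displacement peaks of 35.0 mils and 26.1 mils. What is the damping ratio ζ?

0.0466

Logarithmic decrement δ = (1/n)·ln(x₀/x_n) = (1/1)·ln(35.0/26.1) = (1/1)·ln(1.341) = 0.2934.
ζ = δ/√(4π² + δ²) = 0.2934/√(39.48 + 0.0861) = 0.2934/6.290 = 0.04665.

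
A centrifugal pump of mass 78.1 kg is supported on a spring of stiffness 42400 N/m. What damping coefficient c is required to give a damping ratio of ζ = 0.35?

1270 N·s/m

c_c = 2√(k·m) = 2√(42400 × 78.1) = 3639 N·s/m.
c = ζ·c_c = 0.35 × 3639 = 1274 N·s/m.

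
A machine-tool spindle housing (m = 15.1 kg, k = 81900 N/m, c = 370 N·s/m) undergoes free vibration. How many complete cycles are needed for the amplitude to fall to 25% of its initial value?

2 cycles

ζ = c/(2√(km)) = 370/(2√(81900 × 15.1)) = 370/2224 = 0.1664.
Logarithmic decrement δ = 2πζ/√(1 − ζ²) = 2π × 0.1664/√(1 − 0.0277) = 1.060.
x_n/x₀ = e^(−nδ) ≤ 0.25; take ln: n ≥ ln(1/0.25)/δ = 1.386/1.060 = 1.308.
So 2 complete cycles are required.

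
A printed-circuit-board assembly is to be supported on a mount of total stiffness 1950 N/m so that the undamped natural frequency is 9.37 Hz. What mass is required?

ω_n = 2πf_n = 2π × 9.37 = 58.87 rad/s.
m = k/ω_n² = 1950/58.87² = 1950/3466 = 0.5626 kg.

0.563 kg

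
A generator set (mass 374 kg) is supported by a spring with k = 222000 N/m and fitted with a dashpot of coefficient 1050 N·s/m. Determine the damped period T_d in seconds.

0.258 s

ω_n = √(k/m) = √(222000/374) = 24.36 rad/s.
Critical damping c_c = 2√(k·m) = 2√(222000 × 374) = 18220 N·s/m, so ζ = c/c_c = 1050/18220 = 0.05762.
ω_d = ω_n√(1 − ζ²) = 24.36 × √(1 − 0.00332) = 24.32 rad/s.
T_d = 2π/ω_d = 0.2583 s.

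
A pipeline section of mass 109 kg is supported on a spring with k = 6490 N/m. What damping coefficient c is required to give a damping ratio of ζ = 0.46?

774 N·s/m

c_c = 2√(k·m) = 2√(6490 × 109) = 1682 N·s/m.
c = ζ·c_c = 0.46 × 1682 = 773.8 N·s/m.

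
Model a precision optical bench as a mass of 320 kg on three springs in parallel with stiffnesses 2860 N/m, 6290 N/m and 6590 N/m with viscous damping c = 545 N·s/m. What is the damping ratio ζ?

0.121

Parallel springs add: k_eq = 2860 + 6290 + 6590 = 15740 N/m.
ω_n = √(k_eq/m) = √(15740/320) = 7.013 rad/s.
Critical damping c_c = 2√(k_eq·m) = 2√(15740 × 320) = 4489 N·s/m, so ζ = c/c_c = 545/4489 = 0.1214.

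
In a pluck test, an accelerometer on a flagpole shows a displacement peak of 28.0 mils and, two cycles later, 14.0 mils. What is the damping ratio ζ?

Logarithmic decrement δ = (1/n)·ln(x₀/x_n) = (1/2)·ln(28.0/14.0) = (1/2)·ln(2.000) = 0.3466.
ζ = δ/√(4π² + δ²) = 0.3466/√(39.48 + 0.120) = 0.3466/6.293 = 0.05508.

0.0551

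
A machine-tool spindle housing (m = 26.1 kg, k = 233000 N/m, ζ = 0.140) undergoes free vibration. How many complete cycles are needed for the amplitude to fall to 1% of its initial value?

6 cycles

Logarithmic decrement δ = 2πζ/√(1 − ζ²) = 2π × 0.1400/√(1 − 0.0196) = 0.8884.
x_n/x₀ = e^(−nδ) ≤ 0.01; take ln: n ≥ ln(1/0.01)/δ = 4.605/0.8884 = 5.184.
So 6 complete cycles are required.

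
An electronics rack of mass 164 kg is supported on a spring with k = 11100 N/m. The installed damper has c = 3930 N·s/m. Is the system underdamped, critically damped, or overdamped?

c_c = 2√(k·m) = 2698 N·s/m; ζ = c/c_c = 3930/2698 = 1.46.
Since ζ > 1 the system is overdamped.

overdamped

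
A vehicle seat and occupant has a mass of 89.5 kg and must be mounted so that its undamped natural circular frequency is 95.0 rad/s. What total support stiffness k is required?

808000 N/m

k = m·ω_n² = 89.5 × 95.00² = 89.5 × 9025 = 807700 N/m.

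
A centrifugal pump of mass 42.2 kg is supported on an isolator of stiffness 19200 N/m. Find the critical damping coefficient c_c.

c_c = 2√(k·m) = 2√(19200 × 42.2) = 2 × 900.1 = 1800 N·s/m.

1800 N·s/m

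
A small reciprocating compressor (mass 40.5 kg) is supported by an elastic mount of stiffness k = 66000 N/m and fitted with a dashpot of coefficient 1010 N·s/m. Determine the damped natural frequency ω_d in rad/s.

ω_n = √(k/m) = √(66000/40.5) = 40.37 rad/s.
Critical damping c_c = 2√(k·m) = 2√(66000 × 40.5) = 3270 N·s/m, so ζ = c/c_c = 1010/3270 = 0.3089.
ω_d = ω_n√(1 − ζ²) = 40.37 × √(1 − 0.0954) = 38.39 rad/s.

38.4 rad/s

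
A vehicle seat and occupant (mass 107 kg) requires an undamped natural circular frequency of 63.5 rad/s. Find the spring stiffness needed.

431000 N/m

k = m·ω_n² = 107 × 63.50² = 107 × 4032 = 431500 N/m.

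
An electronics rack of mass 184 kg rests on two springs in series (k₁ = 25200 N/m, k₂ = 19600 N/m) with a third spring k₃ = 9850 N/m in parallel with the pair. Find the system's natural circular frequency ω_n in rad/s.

10.7 rad/s

Series pair: k_s = k₁k₂/(k₁+k₂) = (25200)(19600)/(25200 + 19600) = 11020 N/m. In parallel with k₃: k_eq = 11020 + 9850 = 20880 N/m.
ω_n = √(k_eq/m) = √(20880/184) = √113.5 = 10.65 rad/s.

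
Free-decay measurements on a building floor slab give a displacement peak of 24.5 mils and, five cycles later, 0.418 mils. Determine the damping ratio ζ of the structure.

Logarithmic decrement δ = (1/n)·ln(x₀/x_n) = (1/5)·ln(24.5/0.418) = (1/5)·ln(58.61) = 0.8142.
ζ = δ/√(4π² + δ²) = 0.8142/√(39.48 + 0.663) = 0.8142/6.336 = 0.1285.

0.129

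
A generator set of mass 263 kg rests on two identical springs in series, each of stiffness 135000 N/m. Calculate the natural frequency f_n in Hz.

2.55 Hz

Series springs: 1/k_eq = 2/135000, so k_eq = 135000/2 = 67500 N/m.
ω_n = √(k_eq/m) = √(67500/263) = √256.7 = 16.02 rad/s.
f_n = ω_n/(2π) = 16.02/6.283 = 2.550 Hz.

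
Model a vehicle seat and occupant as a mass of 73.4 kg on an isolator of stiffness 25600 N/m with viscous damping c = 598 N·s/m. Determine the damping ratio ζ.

0.218

ω_n = √(k/m) = √(25600/73.4) = 18.68 rad/s.
Critical damping c_c = 2√(k·m) = 2√(25600 × 73.4) = 2742 N·s/m, so ζ = c/c_c = 598/2742 = 0.2181.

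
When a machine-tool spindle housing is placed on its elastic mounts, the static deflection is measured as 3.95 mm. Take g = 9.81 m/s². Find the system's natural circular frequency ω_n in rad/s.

ω_n = √(g/δ_st) = √(9.81/0.00395) = √2484 = 49.84 rad/s.

49.8 rad/s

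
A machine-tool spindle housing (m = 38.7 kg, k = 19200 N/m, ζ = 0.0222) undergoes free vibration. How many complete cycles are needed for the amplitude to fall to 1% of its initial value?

Logarithmic decrement δ = 2πζ/√(1 − ζ²) = 2π × 0.02220/√(1 − 0.000493) = 0.1395.
x_n/x₀ = e^(−nδ) ≤ 0.01; take ln: n ≥ ln(1/0.01)/δ = 4.605/0.1395 = 33.01.
So 34 complete cycles are required.

34 cycles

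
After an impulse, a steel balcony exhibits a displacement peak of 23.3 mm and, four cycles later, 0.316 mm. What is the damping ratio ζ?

Logarithmic decrement δ = (1/n)·ln(x₀/x_n) = (1/4)·ln(23.3/0.316) = (1/4)·ln(73.73) = 1.075.
ζ = δ/√(4π² + δ²) = 1.075/√(39.48 + 1.16) = 1.075/6.375 = 0.1687.

0.169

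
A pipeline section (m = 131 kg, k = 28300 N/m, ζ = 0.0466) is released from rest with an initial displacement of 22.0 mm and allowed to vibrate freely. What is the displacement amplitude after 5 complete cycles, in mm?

5.08 mm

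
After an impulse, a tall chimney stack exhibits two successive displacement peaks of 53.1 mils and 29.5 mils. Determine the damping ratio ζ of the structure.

0.0931

Logarithmic decrement δ = (1/n)·ln(x₀/x_n) = (1/1)·ln(53.1/29.5) = (1/1)·ln(1.800) = 0.5878.
ζ = δ/√(4π² + δ²) = 0.5878/√(39.48 + 0.345) = 0.5878/6.311 = 0.09314.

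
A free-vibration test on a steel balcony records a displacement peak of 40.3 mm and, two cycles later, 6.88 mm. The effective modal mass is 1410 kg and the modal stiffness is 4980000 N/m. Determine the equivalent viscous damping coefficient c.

23300 N·s/m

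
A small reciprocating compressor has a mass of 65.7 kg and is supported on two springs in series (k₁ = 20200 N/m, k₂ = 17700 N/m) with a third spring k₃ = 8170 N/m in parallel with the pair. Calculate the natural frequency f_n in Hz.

2.61 Hz

Series pair: k_s = k₁k₂/(k₁+k₂) = (20200)(17700)/(20200 + 17700) = 9434 N/m. In parallel with k₃: k_eq = 9434 + 8170 = 17600 N/m.
ω_n = √(k_eq/m) = √(17600/65.7) = √267.9 = 16.37 rad/s.
f_n = ω_n/(2π) = 16.37/6.283 = 2.605 Hz.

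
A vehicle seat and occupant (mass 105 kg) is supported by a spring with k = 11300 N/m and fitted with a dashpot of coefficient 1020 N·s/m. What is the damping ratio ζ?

0.468

ω_n = √(k/m) = √(11300/105) = 10.37 rad/s.
Critical damping c_c = 2√(k·m) = 2√(11300 × 105) = 2179 N·s/m, so ζ = c/c_c = 1020/2179 = 0.4682.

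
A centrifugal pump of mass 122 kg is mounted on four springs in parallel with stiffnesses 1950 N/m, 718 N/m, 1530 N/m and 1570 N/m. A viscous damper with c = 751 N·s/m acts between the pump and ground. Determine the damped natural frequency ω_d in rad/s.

Parallel springs add: k_eq = 1950 + 718 + 1530 + 1570 = 5768 N/m.
ω_n = √(k_eq/m) = √(5768/122) = 6.876 rad/s.
Critical damping c_c = 2√(k_eq·m) = 2√(5768 × 122) = 1678 N·s/m, so ζ = c/c_c = 751/1678 = 0.4476.
ω_d = ω_n√(1 − ζ²) = 6.876 × √(1 − 0.200) = 6.149 rad/s.

6.15 rad/s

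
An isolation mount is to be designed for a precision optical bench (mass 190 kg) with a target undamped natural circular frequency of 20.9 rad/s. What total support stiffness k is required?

83000 N/m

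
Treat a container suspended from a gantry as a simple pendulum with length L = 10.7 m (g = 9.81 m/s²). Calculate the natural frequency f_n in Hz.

For a simple pendulum ω_n = √(g/L) = √(9.81/10.7) = √0.9168 = 0.9575 rad/s.
f_n = ω_n/(2π) = 0.9575/6.283 = 0.1524 Hz.

0.152 Hz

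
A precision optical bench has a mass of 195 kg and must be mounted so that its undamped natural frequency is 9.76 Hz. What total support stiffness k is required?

ω_n = 2πf_n = 2π × 9.76 = 61.32 rad/s.
k = m·ω_n² = 195 × 61.32² = 195 × 3761 = 733300 N/m.

733000 N/m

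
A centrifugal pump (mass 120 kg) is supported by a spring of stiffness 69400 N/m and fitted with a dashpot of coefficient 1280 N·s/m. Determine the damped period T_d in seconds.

ω_n = √(k/m) = √(69400/120) = 24.05 rad/s.
Critical damping c_c = 2√(k·m) = 2√(69400 × 120) = 5772 N·s/m, so ζ = c/c_c = 1280/5772 = 0.2218.
ω_d = ω_n√(1 − ζ²) = 24.05 × √(1 − 0.0492) = 23.45 rad/s.
T_d = 2π/ω_d = 0.2679 s.

0.268 s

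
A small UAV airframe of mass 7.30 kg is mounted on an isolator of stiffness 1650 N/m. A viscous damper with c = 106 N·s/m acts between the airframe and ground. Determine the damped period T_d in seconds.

0.477 s

ω_n = √(k/m) = √(1650/7.30) = 15.03 rad/s.
Critical damping c_c = 2√(k·m) = 2√(1650 × 7.30) = 219.5 N·s/m, so ζ = c/c_c = 106/219.5 = 0.4829.
ω_d = ω_n√(1 − ζ²) = 15.03 × √(1 − 0.233) = 13.16 rad/s.
T_d = 2π/ω_d = 0.4773 s.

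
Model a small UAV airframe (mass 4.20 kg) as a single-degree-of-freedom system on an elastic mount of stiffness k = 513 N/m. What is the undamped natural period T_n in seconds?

ω_n = √(k/m) = √(513.0/4.20) = √122.1 = 11.05 rad/s.
T_n = 2π/ω_n = 6.283/11.05 = 0.5685 s.

0.569 s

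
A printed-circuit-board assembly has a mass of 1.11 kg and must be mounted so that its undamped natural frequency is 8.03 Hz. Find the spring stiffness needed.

ω_n = 2πf_n = 2π × 8.03 = 50.45 rad/s.
k = m·ω_n² = 1.11 × 50.45² = 1.11 × 2546 = 2826 N/m.

2830 N/m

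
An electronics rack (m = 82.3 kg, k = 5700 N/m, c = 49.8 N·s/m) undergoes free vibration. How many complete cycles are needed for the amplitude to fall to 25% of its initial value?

ζ = c/(2√(km)) = 49.8/(2√(5700 × 82.3)) = 49.8/1370 = 0.03635.
Logarithmic decrement δ = 2πζ/√(1 − ζ²) = 2π × 0.03635/√(1 − 0.00132) = 0.2286.
x_n/x₀ = e^(−nδ) ≤ 0.25; take ln: n ≥ ln(1/0.25)/δ = 1.386/0.2286 = 6.065.
So 7 complete cycles are required.

7 cycles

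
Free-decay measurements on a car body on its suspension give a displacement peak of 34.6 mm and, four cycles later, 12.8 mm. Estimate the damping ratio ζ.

Logarithmic decrement δ = (1/n)·ln(x₀/x_n) = (1/4)·ln(34.6/12.8) = (1/4)·ln(2.703) = 0.2486.
ζ = δ/√(4π² + δ²) = 0.2486/√(39.48 + 0.0618) = 0.2486/6.288 = 0.03954.

0.0395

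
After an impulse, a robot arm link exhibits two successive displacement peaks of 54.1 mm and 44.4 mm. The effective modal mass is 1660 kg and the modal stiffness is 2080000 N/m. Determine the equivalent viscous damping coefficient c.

3690 N·s/m

Logarithmic decrement δ = (1/n)·ln(x₀/x_n) = (1/1)·ln(54.1/44.4) = (1/1)·ln(1.218) = 0.1976.
ζ = δ/√(4π² + δ²) = 0.1976/√(39.48 + 0.0390) = 0.1976/6.286 = 0.03143.
c = ζ · 2√(km) = 0.03143 × 2√(2080000 × 1660) = 0.03143 × 117500 = 3694 N·s/m.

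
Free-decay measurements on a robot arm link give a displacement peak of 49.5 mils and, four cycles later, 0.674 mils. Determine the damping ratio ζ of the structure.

0.169

Logarithmic decrement δ = (1/n)·ln(x₀/x_n) = (1/4)·ln(49.5/0.674) = (1/4)·ln(73.44) = 1.074.
ζ = δ/√(4π² + δ²) = 1.074/√(39.48 + 1.15) = 1.074/6.374 = 0.1685.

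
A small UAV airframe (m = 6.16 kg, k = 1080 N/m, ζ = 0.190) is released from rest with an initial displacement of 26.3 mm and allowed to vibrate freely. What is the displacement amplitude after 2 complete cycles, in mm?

2.31 mm

Logarithmic decrement δ = 2πζ/√(1 − ζ²) = 2π × 0.1900/√(1 − 0.0361) = 1.216.
After n cycles, x_n/x₀ = e^(−nδ), so x_2 = 26.3 × e^(−2 × 1.216) = 26.3 × 0.08787 = 2.311 mm.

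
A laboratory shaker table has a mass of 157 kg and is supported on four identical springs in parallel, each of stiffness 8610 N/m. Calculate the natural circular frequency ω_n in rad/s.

14.8 rad/s

Parallel springs add: k_eq = 4 × 8610 = 34440 N/m.
ω_n = √(k_eq/m) = √(34440/157) = √219.4 = 14.81 rad/s.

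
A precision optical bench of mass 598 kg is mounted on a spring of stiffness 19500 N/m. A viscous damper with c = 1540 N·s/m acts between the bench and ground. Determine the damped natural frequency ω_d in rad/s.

5.56 rad/s

ω_n = √(k/m) = √(19500/598) = 5.710 rad/s.
Critical damping c_c = 2√(k·m) = 2√(19500 × 598) = 6830 N·s/m, so ζ = c/c_c = 1540/6830 = 0.2255.
ω_d = ω_n√(1 − ζ²) = 5.710 × √(1 − 0.0508) = 5.563 rad/s.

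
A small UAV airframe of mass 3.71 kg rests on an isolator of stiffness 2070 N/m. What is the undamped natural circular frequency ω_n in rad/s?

23.6 rad/s

ω_n = √(k/m) = √(2070/3.71) = √558.0 = 23.62 rad/s.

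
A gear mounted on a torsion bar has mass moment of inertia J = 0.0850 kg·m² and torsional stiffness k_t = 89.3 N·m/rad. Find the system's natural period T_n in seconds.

0.194 s

ω_n = √(k_t/J) = √(89.3/0.0850) = √1051 = 32.41 rad/s.
T_n = 2π/ω_n = 6.283/32.41 = 0.1938 s.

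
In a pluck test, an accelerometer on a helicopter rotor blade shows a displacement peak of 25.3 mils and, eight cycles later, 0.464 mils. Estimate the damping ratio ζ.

Logarithmic decrement δ = (1/n)·ln(x₀/x_n) = (1/8)·ln(25.3/0.464) = (1/8)·ln(54.53) = 0.4998.
ζ = δ/√(4π² + δ²) = 0.4998/√(39.48 + 0.250) = 0.4998/6.303 = 0.07930.

0.0793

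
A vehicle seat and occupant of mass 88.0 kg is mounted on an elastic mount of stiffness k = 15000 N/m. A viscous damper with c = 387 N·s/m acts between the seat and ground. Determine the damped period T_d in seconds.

ω_n = √(k/m) = √(15000/88.0) = 13.06 rad/s.
Critical damping c_c = 2√(k·m) = 2√(15000 × 88.0) = 2298 N·s/m, so ζ = c/c_c = 387/2298 = 0.1684.
ω_d = ω_n√(1 − ζ²) = 13.06 × √(1 − 0.0284) = 12.87 rad/s.
T_d = 2π/ω_d = 0.4882 s.

0.488 s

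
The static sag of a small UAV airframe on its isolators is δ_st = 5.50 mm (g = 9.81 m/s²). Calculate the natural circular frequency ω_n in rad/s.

ω_n = √(g/δ_st) = √(9.81/0.00550) = √1784 = 42.23 rad/s.

42.2 rad/s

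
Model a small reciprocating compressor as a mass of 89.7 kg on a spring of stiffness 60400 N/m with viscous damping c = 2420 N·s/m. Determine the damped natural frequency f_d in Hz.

ω_n = √(k/m) = √(60400/89.7) = 25.95 rad/s.
Critical damping c_c = 2√(k·m) = 2√(60400 × 89.7) = 4655 N·s/m, so ζ = c/c_c = 2420/4655 = 0.5198.
ω_d = ω_n√(1 − ζ²) = 25.95 × √(1 − 0.270) = 22.17 rad/s.
f_d = ω_d/(2π) = 3.528 Hz.

3.53 Hz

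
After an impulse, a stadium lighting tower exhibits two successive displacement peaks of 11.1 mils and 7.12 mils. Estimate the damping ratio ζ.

0.0705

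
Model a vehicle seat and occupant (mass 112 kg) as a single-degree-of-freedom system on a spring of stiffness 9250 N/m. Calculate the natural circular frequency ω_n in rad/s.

9.09 rad/s

ω_n = √(k/m) = √(9250/112) = √82.59 = 9.088 rad/s.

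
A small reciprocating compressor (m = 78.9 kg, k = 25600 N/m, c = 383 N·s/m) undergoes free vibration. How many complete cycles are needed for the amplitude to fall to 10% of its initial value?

3 cycles

ζ = c/(2√(km)) = 383/(2√(25600 × 78.9)) = 383/2842 = 0.1347.
Logarithmic decrement δ = 2πζ/√(1 − ζ²) = 2π × 0.1347/√(1 − 0.0182) = 0.8544.
x_n/x₀ = e^(−nδ) ≤ 0.1; take ln: n ≥ ln(1/0.1)/δ = 2.303/0.8544 = 2.695.
So 3 complete cycles are required.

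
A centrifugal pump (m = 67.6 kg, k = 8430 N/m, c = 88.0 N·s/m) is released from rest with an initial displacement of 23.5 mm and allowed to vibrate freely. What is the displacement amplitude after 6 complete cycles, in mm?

ζ = c/(2√(km)) = 88.0/(2√(8430 × 67.6)) = 88.0/1510 = 0.05829.
Logarithmic decrement δ = 2πζ/√(1 − ζ²) = 2π × 0.05829/√(1 − 0.00340) = 0.3668.
After n cycles, x_n/x₀ = e^(−nδ), so x_6 = 23.5 × e^(−6 × 0.3668) = 23.5 × 0.1107 = 2.601 mm.

2.60 mm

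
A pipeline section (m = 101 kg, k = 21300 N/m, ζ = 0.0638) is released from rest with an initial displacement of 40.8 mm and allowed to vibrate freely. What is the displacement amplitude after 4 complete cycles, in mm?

Logarithmic decrement δ = 2πζ/√(1 − ζ²) = 2π × 0.06380/√(1 − 0.00407) = 0.4017.
After n cycles, x_n/x₀ = e^(−nδ), so x_4 = 40.8 × e^(−4 × 0.4017) = 40.8 × 0.2005 = 8.182 mm.

8.18 mm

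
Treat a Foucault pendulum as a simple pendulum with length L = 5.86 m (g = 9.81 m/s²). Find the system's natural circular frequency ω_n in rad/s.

For a simple pendulum ω_n = √(g/L) = √(9.81/5.86) = √1.674 = 1.294 rad/s.

1.29 rad/s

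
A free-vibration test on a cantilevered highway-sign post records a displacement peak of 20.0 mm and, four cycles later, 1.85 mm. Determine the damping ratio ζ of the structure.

Logarithmic decrement δ = (1/n)·ln(x₀/x_n) = (1/4)·ln(20.0/1.85) = (1/4)·ln(10.81) = 0.5951.
ζ = δ/√(4π² + δ²) = 0.5951/√(39.48 + 0.354) = 0.5951/6.311 = 0.09430.

0.0943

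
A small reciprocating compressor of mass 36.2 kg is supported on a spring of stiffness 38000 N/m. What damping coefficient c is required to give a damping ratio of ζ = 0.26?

c_c = 2√(k·m) = 2√(38000 × 36.2) = 2346 N·s/m.
c = ζ·c_c = 0.26 × 2346 = 609.9 N·s/m.

610 N·s/m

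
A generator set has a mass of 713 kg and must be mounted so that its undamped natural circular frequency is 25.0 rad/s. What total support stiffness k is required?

k = m·ω_n² = 713 × 25.00² = 713 × 625.0 = 445600 N/m.

446000 N/m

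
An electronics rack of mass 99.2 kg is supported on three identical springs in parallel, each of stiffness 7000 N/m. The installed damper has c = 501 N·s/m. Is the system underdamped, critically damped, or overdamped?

Parallel springs add: k_eq = 3 × 7000 = 21000 N/m.
c_c = 2√(k_eq·m) = 2887 N·s/m; ζ = c/c_c = 501/2887 = 0.174.
Since ζ < 1 the system is underdamped.

underdamped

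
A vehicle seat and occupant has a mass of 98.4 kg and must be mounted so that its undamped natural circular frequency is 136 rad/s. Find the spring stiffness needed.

k = m·ω_n² = 98.4 × 136.0² = 98.4 × 18500 = 1820000 N/m.

1820000 N/m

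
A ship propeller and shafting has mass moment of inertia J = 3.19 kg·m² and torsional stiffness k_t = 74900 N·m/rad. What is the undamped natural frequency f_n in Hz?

ω_n = √(k_t/J) = √(74900/3.19) = √23480 = 153.2 rad/s.
f_n = ω_n/(2π) = 153.2/6.283 = 24.39 Hz.

24.4 Hz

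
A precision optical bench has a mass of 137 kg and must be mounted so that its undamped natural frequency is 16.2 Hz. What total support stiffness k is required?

1420000 N/m

ω_n = 2πf_n = 2π × 16.2 = 101.8 rad/s.
k = m·ω_n² = 137 × 101.8² = 137 × 10360 = 1419000 N/m.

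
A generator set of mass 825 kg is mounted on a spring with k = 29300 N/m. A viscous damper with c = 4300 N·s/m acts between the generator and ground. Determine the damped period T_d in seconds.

1.17 s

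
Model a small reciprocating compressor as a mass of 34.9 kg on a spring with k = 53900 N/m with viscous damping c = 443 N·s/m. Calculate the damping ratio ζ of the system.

ω_n = √(k/m) = √(53900/34.9) = 39.30 rad/s.
Critical damping c_c = 2√(k·m) = 2√(53900 × 34.9) = 2743 N·s/m, so ζ = c/c_c = 443/2743 = 0.1615.

0.161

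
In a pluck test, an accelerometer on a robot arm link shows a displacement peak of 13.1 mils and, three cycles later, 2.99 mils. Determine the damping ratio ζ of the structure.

Logarithmic decrement δ = (1/n)·ln(x₀/x_n) = (1/3)·ln(13.1/2.99) = (1/3)·ln(4.381) = 0.4924.
ζ = δ/√(4π² + δ²) = 0.4924/√(39.48 + 0.243) = 0.4924/6.302 = 0.07814.

0.0781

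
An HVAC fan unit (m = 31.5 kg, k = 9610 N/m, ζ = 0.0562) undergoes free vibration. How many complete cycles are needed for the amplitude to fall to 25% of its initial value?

Logarithmic decrement δ = 2πζ/√(1 − ζ²) = 2π × 0.05620/√(1 − 0.00316) = 0.3537.
x_n/x₀ = e^(−nδ) ≤ 0.25; take ln: n ≥ ln(1/0.25)/δ = 1.386/0.3537 = 3.920.
So 4 complete cycles are required.

4 cycles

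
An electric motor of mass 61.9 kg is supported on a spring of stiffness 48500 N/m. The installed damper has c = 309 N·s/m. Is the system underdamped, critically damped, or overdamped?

underdamped

c_c = 2√(k·m) = 3465 N·s/m; ζ = c/c_c = 309/3465 = 0.0892.
Since ζ < 1 the system is underdamped.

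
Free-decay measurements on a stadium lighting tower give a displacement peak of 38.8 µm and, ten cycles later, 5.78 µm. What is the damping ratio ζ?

0.0303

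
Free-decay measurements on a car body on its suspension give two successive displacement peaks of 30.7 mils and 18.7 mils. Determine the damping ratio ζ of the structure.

0.0787

Logarithmic decrement δ = (1/n)·ln(x₀/x_n) = (1/1)·ln(30.7/18.7) = (1/1)·ln(1.642) = 0.4957.
ζ = δ/√(4π² + δ²) = 0.4957/√(39.48 + 0.246) = 0.4957/6.303 = 0.07865.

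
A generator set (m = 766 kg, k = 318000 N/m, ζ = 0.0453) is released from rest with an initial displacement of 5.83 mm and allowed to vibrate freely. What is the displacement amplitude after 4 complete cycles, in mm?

Logarithmic decrement δ = 2πζ/√(1 − ζ²) = 2π × 0.04530/√(1 − 0.00205) = 0.2849.
After n cycles, x_n/x₀ = e^(−nδ), so x_4 = 5.83 × e^(−4 × 0.2849) = 5.83 × 0.3199 = 1.865 mm.

1.87 mm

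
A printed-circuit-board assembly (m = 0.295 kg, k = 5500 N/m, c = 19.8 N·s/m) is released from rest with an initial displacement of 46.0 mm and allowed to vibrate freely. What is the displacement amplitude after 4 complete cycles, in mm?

ζ = c/(2√(km)) = 19.8/(2√(5500 × 0.295)) = 19.8/80.56 = 0.2458.
Logarithmic decrement δ = 2πζ/√(1 − ζ²) = 2π × 0.2458/√(1 − 0.0604) = 1.593.
After n cycles, x_n/x₀ = e^(−nδ), so x_4 = 46.0 × e^(−4 × 1.593) = 46.0 × 0.001708 = 0.07856 mm.

0.0786 mm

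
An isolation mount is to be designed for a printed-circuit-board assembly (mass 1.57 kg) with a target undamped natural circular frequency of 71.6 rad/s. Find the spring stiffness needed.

8050 N/m

k = m·ω_n² = 1.57 × 71.60² = 1.57 × 5127 = 8049 N/m.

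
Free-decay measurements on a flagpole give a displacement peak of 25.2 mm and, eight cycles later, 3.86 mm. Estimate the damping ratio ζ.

Logarithmic decrement δ = (1/n)·ln(x₀/x_n) = (1/8)·ln(25.2/3.86) = (1/8)·ln(6.528) = 0.2345.
ζ = δ/√(4π² + δ²) = 0.2345/√(39.48 + 0.0550) = 0.2345/6.288 = 0.03730.

0.0373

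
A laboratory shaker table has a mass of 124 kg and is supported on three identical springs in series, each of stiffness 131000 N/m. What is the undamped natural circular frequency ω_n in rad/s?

18.8 rad/s

Series springs: 1/k_eq = 3/131000, so k_eq = 131000/3 = 43670 N/m.
ω_n = √(k_eq/m) = √(43670/124) = √352.2 = 18.77 rad/s.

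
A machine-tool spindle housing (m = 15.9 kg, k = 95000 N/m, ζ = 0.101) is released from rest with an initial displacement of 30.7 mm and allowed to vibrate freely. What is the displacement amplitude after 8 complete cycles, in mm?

0.187 mm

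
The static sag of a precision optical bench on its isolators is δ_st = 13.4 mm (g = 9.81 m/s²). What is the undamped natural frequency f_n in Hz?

4.31 Hz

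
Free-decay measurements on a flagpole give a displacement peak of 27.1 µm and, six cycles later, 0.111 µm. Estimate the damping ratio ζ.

Logarithmic decrement δ = (1/n)·ln(x₀/x_n) = (1/6)·ln(27.1/0.111) = (1/6)·ln(244.1) = 0.9163.
ζ = δ/√(4π² + δ²) = 0.9163/√(39.48 + 0.840) = 0.9163/6.350 = 0.1443.

0.144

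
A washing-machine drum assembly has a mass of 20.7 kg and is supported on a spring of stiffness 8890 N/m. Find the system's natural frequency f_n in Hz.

3.30 Hz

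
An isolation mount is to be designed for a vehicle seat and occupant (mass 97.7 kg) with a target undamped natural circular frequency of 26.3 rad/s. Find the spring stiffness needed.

k = m·ω_n² = 97.7 × 26.30² = 97.7 × 691.7 = 67580 N/m.

67600 N/m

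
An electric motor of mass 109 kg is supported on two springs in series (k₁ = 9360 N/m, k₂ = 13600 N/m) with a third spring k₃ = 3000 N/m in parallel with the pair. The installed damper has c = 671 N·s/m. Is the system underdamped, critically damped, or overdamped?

Series pair: k_s = k₁k₂/(k₁+k₂) = (9360)(13600)/(9360 + 13600) = 5544 N/m. In parallel with k₃: k_eq = 5544 + 3000 = 8544 N/m.
c_c = 2√(k_eq·m) = 1930 N·s/m; ζ = c/c_c = 671/1930 = 0.348.
Since ζ < 1 the system is underdamped.

underdamped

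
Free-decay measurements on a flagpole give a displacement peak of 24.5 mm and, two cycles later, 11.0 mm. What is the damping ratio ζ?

Logarithmic decrement δ = (1/n)·ln(x₀/x_n) = (1/2)·ln(24.5/11.0) = (1/2)·ln(2.227) = 0.4004.
ζ = δ/√(4π² + δ²) = 0.4004/√(39.48 + 0.160) = 0.4004/6.296 = 0.06359.

0.0636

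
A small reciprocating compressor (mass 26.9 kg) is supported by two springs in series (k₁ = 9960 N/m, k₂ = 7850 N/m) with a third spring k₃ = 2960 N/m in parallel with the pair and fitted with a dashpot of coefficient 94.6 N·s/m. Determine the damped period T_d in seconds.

Series pair: k_s = k₁k₂/(k₁+k₂) = (9960)(7850)/(9960 + 7850) = 4390 N/m. In parallel with k₃: k_eq = 4390 + 2960 = 7350 N/m.
ω_n = √(k_eq/m) = √(7350/26.9) = 16.53 rad/s.
Critical damping c_c = 2√(k_eq·m) = 2√(7350 × 26.9) = 889.3 N·s/m, so ζ = c/c_c = 94.6/889.3 = 0.1064.
ω_d = ω_n√(1 − ζ²) = 16.53 × √(1 − 0.0113) = 16.44 rad/s.
T_d = 2π/ω_d = 0.3823 s.

0.382 s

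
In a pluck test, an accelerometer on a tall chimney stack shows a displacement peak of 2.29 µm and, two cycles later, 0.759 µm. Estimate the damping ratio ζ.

0.0875

Logarithmic decrement δ = (1/n)·ln(x₀/x_n) = (1/2)·ln(2.29/0.759) = (1/2)·ln(3.017) = 0.5522.
ζ = δ/√(4π² + δ²) = 0.5522/√(39.48 + 0.305) = 0.5522/6.307 = 0.08754.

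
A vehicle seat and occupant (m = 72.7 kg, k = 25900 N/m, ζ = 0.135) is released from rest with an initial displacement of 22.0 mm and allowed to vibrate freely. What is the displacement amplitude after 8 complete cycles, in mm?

Logarithmic decrement δ = 2πζ/√(1 − ζ²) = 2π × 0.1350/√(1 − 0.0182) = 0.8561.
After n cycles, x_n/x₀ = e^(−nδ), so x_8 = 22.0 × e^(−8 × 0.8561) = 22.0 × 0.001061 = 0.02334 mm.

0.0233 mm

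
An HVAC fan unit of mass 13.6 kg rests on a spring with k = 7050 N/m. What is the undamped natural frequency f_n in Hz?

3.62 Hz

ω_n = √(k/m) = √(7050/13.6) = √518.4 = 22.77 rad/s.
f_n = ω_n/(2π) = 22.77/6.283 = 3.624 Hz.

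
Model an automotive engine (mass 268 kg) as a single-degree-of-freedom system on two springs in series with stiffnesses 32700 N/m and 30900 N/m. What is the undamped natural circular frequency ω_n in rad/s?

7.70 rad/s

Series springs: 1/k_eq = 1/32700 + 1/30900 = 6.294×10^-5, so k_eq = 15890 N/m.
ω_n = √(k_eq/m) = √(15890/268) = √59.28 = 7.699 rad/s.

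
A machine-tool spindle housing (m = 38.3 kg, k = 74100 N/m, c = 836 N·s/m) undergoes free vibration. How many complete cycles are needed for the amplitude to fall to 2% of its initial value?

ζ = c/(2√(km)) = 836/(2√(74100 × 38.3)) = 836/3369 = 0.2481.
Logarithmic decrement δ = 2πζ/√(1 − ζ²) = 2π × 0.2481/√(1 − 0.0616) = 1.609.
x_n/x₀ = e^(−nδ) ≤ 0.02; take ln: n ≥ ln(1/0.02)/δ = 3.912/1.609 = 2.431.
So 3 complete cycles are required.

3 cycles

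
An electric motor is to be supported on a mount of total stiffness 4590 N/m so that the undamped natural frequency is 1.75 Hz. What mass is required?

38.0 kg

ω_n = 2πf_n = 2π × 1.75 = 11.00 rad/s.
m = k/ω_n² = 4590/11.00² = 4590/120.9 = 37.96 kg.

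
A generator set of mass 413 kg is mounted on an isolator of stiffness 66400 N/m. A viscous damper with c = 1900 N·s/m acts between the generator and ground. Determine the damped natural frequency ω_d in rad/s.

ω_n = √(k/m) = √(66400/413) = 12.68 rad/s.
Critical damping c_c = 2√(k·m) = 2√(66400 × 413) = 10470 N·s/m, so ζ = c/c_c = 1900/10470 = 0.1814.
ω_d = ω_n√(1 − ζ²) = 12.68 × √(1 − 0.0329) = 12.47 rad/s.

12.5 rad/s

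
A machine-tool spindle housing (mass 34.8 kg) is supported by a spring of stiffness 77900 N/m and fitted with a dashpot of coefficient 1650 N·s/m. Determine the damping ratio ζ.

ω_n = √(k/m) = √(77900/34.8) = 47.31 rad/s.
Critical damping c_c = 2√(k·m) = 2√(77900 × 34.8) = 3293 N·s/m, so ζ = c/c_c = 1650/3293 = 0.5011.

0.501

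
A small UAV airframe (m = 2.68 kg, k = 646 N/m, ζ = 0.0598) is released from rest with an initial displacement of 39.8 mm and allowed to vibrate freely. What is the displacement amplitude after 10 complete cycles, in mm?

Logarithmic decrement δ = 2πζ/√(1 − ζ²) = 2π × 0.05980/√(1 − 0.00358) = 0.3764.
After n cycles, x_n/x₀ = e^(−nδ), so x_10 = 39.8 × e^(−10 × 0.3764) = 39.8 × 0.02319 = 0.9229 mm.

0.923 mm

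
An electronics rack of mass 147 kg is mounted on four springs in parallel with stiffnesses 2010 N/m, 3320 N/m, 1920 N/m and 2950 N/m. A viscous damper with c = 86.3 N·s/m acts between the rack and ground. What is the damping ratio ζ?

0.0352

Parallel springs add: k_eq = 2010 + 3320 + 1920 + 2950 = 10200 N/m.
ω_n = √(k_eq/m) = √(10200/147) = 8.330 rad/s.
Critical damping c_c = 2√(k_eq·m) = 2√(10200 × 147) = 2449 N·s/m, so ζ = c/c_c = 86.3/2449 = 0.03524.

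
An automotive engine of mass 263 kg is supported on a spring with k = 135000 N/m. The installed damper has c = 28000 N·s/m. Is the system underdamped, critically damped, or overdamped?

c_c = 2√(k·m) = 11920 N·s/m; ζ = c/c_c = 28000/11920 = 2.35.
Since ζ > 1 the system is overdamped.

overdamped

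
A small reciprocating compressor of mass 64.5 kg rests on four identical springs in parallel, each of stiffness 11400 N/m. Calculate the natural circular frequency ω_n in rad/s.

Parallel springs add: k_eq = 4 × 11400 = 45600 N/m.
ω_n = √(k_eq/m) = √(45600/64.5) = √707.0 = 26.59 rad/s.

26.6 rad/s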